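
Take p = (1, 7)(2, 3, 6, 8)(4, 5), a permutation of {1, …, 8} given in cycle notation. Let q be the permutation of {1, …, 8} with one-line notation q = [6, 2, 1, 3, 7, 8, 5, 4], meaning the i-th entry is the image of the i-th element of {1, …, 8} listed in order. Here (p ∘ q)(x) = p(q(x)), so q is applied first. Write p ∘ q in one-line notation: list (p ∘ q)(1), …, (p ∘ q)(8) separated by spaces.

(p ∘ q)(x) = p(q(x)). Computing each image: p(q(1)) = p(6) = 8, p(q(2)) = p(2) = 3, p(q(3)) = p(1) = 7, p(q(4)) = p(3) = 6, p(q(5)) = p(7) = 1, p(q(6)) = p(8) = 2, p(q(7)) = p(5) = 4, p(q(8)) = p(4) = 5.
Hence p ∘ q = [8 3 7 6 1 2 4 5].

8 3 7 6 1 2 4 5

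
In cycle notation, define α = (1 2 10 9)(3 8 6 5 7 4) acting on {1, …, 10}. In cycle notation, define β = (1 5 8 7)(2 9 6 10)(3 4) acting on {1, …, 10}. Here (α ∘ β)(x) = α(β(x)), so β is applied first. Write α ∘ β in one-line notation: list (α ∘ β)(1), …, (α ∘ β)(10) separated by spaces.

7 1 3 8 6 9 2 4 5 10

(α ∘ β)(x) = α(β(x)). Computing each image: α(β(1)) = α(5) = 7, α(β(2)) = α(9) = 1, α(β(3)) = α(4) = 3, α(β(4)) = α(3) = 8, α(β(5)) = α(8) = 6, α(β(6)) = α(10) = 9, α(β(7)) = α(1) = 2, α(β(8)) = α(7) = 4, α(β(9)) = α(6) = 5, α(β(10)) = α(2) = 10.
Hence α ∘ β = [7 1 3 8 6 9 2 4 5 10].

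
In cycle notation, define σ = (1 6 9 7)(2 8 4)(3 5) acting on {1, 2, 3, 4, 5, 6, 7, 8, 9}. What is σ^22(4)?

4 lies in the 3-cycle (2 8 4).
Since the cycle has length 3, σ^22 acts on it the same as σ^1 (22 mod 3 = 1).
Advancing 1 step from 4: 4 → 2.

2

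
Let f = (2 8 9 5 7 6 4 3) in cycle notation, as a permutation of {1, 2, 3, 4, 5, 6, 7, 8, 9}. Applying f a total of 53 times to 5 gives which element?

5 lies in the 8-cycle (2 8 9 5 7 6 4 3).
Powers repeat with period 8 on this cycle, and 53 mod 8 = 5, so f^53(5) = f^5(5).
Stepping 5 places around the cycle: 5 → 7 → 6 → 4 → 3 → 2.

2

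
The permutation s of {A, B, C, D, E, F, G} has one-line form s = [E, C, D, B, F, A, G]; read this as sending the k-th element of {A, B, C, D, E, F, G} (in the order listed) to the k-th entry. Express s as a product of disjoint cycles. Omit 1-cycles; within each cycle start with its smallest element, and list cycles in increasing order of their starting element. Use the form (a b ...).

(A E F)(B C D)

From A: A → E → F → A, closing the cycle (A E F).
Continuing from each remaining unvisited element yields (A E F)(B C D).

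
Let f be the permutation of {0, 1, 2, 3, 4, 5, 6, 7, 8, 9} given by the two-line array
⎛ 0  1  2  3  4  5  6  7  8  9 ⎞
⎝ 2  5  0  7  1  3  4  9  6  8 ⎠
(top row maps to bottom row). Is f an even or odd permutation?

In disjoint-cycle form the cycle lengths are 8, 2.
A cycle is odd iff its length is even; f has 2 even-length cycles, so sgn(f) = (−1)^2 and f is even.

even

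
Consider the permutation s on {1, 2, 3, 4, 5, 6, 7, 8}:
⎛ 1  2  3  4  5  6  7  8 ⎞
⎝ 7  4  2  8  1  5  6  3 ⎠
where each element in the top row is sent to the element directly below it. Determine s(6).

5

The entry below 6 in the array is 5, so s(6) = 5.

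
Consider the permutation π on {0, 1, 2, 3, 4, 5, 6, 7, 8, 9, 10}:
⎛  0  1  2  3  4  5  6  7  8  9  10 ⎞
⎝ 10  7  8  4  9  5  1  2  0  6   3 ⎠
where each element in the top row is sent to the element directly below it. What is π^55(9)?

Tracing 9 → 6 → … returns to 9 after 10 steps, so 9 lies in a 10-cycle (0 10 3 4 9 6 1 7 2 8).
On a 10-cycle, π^10 is the identity, so π^55 = π^5 there (55 ≡ 5 mod 10).
Advancing 5 steps from 9: 9 → 6 → 1 → 7 → 2 → 8.

8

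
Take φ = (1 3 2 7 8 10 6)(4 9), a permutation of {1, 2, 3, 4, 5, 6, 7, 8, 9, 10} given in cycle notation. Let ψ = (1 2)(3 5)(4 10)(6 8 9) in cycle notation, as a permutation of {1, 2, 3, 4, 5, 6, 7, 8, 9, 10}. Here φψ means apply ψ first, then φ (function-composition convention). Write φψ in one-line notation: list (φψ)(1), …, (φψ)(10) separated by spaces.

For each element, apply ψ then φ: 1 → 2 → 7; 2 → 1 → 3; 3 → 5 → 5; 4 → 10 → 6; 5 → 3 → 2; 6 → 8 → 10; 7 → 7 → 8; 8 → 9 → 4; 9 → 6 → 1; 10 → 4 → 9.
Collecting the images, φψ = [7 3 5 6 2 10 8 4 1 9].

7 3 5 6 2 10 8 4 1 9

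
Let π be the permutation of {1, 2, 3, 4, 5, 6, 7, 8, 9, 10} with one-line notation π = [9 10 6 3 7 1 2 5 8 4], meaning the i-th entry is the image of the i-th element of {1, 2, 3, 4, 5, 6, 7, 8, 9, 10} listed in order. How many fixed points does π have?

0

No element satisfies π(x) = x, so there are 0 fixed points.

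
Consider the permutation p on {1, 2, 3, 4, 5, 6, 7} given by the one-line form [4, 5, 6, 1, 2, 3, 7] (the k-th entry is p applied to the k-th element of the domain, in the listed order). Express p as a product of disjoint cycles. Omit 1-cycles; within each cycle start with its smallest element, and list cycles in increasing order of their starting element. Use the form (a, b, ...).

Iterating p from 1 gives 1 → 4 → 1; that is the 2-cycle (1, 4).
Continuing from each remaining unvisited element yields (1, 4)(2, 5)(3, 6).

(1, 4)(2, 5)(3, 6)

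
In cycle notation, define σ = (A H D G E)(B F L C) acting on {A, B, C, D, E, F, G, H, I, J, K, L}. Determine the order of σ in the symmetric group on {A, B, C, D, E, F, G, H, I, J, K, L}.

20

The cycle type of σ is (5, 4, 1, 1, 1).
The order of σ is the least common multiple of its cycle lengths: lcm(5, 4) = 20.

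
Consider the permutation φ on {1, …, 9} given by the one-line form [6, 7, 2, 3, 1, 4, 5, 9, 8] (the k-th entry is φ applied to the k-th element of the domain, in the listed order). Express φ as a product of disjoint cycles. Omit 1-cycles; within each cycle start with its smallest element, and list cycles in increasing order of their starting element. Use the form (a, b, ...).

From 1: 1 → 6 → 4 → 3 → 2 → 7 → 5 → 1, closing the cycle (1, 6, 4, 3, 2, 7, 5).
Continuing from each remaining unvisited element yields (1, 6, 4, 3, 2, 7, 5)(8, 9).

(1, 6, 4, 3, 2, 7, 5)(8, 9)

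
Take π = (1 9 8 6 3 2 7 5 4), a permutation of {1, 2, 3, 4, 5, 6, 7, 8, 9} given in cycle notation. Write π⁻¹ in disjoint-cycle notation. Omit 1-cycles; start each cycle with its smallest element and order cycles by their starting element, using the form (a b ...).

The inverse reverses each cycle.
After reversing and putting each cycle's least element first, π⁻¹ = (1 4 5 7 2 3 6 8 9).

(1 4 5 7 2 3 6 8 9)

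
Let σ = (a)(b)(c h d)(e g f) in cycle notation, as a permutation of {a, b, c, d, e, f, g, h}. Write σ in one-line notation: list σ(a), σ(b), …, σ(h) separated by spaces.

Image by image: a↦a, b↦b, c↦h, d↦c, e↦g, f↦e, g↦f, h↦d.
So the one-line form is a b h c g e f d.

a b h c g e f d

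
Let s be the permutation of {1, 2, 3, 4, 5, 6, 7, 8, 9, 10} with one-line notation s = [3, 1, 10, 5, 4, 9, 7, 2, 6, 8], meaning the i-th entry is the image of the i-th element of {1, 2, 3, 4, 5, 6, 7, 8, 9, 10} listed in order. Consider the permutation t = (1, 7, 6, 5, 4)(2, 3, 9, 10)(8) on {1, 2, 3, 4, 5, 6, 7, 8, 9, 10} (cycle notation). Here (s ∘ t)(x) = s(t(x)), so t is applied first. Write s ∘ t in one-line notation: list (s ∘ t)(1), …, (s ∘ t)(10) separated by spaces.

7 10 6 3 5 4 9 2 8 1

Chase each element through t then s: 1 → 7 → 7; 2 → 3 → 10; 3 → 9 → 6; 4 → 1 → 3; 5 → 4 → 5; 6 → 5 → 4; 7 → 6 → 9; 8 → 8 → 2; 9 → 10 → 8; 10 → 2 → 1.
So s ∘ t in one-line form is 7 10 6 3 5 4 9 2 8 1.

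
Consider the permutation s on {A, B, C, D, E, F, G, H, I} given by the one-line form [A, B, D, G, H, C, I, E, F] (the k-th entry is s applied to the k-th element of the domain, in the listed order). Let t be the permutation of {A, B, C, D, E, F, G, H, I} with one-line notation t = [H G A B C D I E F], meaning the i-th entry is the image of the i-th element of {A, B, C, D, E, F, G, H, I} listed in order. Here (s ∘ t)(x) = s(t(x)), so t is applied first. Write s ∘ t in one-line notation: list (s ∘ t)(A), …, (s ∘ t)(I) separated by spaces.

E I A B D G F H C

For each element, apply t then s: A → H → E; B → G → I; C → A → A; D → B → B; E → C → D; F → D → G; G → I → F; H → E → H; I → F → C.
So s ∘ t in one-line form is E I A B D G F H C.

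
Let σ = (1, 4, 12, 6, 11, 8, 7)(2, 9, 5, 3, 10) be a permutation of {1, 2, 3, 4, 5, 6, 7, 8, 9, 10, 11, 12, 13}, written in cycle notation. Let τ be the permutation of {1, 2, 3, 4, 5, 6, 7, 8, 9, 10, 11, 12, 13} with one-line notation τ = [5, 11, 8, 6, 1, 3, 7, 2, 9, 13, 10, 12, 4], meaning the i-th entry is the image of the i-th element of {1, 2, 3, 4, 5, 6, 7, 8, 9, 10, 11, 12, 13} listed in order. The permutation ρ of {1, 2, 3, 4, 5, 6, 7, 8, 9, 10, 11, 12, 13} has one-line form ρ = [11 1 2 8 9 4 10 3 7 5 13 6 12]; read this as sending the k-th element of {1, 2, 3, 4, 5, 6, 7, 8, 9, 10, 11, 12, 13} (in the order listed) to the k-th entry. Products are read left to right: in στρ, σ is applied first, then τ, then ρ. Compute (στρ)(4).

(στρ)(4) = ρ(τ(σ(4))). σ(4) = 12, then τ(12) = 12, then ρ(12) = 6, so the result is 6.

6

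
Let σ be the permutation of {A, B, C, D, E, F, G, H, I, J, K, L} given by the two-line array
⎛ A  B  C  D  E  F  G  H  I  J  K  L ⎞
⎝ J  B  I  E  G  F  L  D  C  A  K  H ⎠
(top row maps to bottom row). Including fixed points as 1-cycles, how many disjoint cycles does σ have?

6

The cycle decomposition is (A J)(B)(C I)(D E G L H)(F)(K), which has 6 cycles (counting 1-cycles).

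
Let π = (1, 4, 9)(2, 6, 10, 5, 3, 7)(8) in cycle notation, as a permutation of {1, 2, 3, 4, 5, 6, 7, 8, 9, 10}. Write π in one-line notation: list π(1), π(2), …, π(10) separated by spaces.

Image by image: 1↦4, 2↦6, 3↦7, 4↦9, 5↦3, 6↦10, 7↦2, 8↦8, 9↦1, 10↦5.
So the one-line form is 4 6 7 9 3 10 2 8 1 5.

4 6 7 9 3 10 2 8 1 5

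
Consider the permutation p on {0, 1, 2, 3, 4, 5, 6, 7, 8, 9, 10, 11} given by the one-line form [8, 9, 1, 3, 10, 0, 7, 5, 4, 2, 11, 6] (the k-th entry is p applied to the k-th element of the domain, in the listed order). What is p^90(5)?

Tracing 5 → 0 → … returns to 5 after 8 steps, so 5 lies in an 8-cycle (0 8 4 10 11 6 7 5).
Since the cycle has length 8, p^90 acts on it the same as p^2 (90 mod 8 = 2).
Advancing 2 steps from 5: 5 → 0 → 8.

8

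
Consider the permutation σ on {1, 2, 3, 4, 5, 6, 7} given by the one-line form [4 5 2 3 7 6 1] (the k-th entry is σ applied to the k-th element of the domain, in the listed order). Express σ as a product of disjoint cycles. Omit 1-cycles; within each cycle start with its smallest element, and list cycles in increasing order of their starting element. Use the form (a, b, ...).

(1, 4, 3, 2, 5, 7)

Start at 1 and follow images: 1 → 4 → 3 → 2 → 5 → 7 → 1, giving the cycle (1, 4, 3, 2, 5, 7).
Continuing from each remaining unvisited element yields (1, 4, 3, 2, 5, 7).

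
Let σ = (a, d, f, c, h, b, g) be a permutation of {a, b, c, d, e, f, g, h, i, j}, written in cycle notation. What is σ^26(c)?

d

c lies in the 7-cycle (a, d, f, c, h, b, g).
Powers repeat with period 7 on this cycle, and 26 mod 7 = 5, so σ^26(c) = σ^5(c).
Advancing 5 steps from c: c → h → b → g → a → d.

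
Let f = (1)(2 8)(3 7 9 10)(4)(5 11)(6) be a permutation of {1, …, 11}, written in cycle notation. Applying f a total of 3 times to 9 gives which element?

7

9 lies in the 4-cycle (3 7 9 10).
Stepping 3 places around the cycle: 9 → 10 → 3 → 7.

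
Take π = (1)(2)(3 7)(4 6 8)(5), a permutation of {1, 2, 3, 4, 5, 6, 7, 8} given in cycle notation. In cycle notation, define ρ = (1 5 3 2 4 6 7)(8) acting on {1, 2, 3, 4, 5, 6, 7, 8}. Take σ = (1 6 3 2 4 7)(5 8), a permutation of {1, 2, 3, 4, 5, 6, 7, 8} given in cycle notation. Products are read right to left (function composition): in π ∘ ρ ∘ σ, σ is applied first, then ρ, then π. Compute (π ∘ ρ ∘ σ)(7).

(π ∘ ρ ∘ σ)(7) = π(ρ(σ(7))). σ(7) = 1, then ρ(1) = 5, then π(5) = 5, so the result is 5.

5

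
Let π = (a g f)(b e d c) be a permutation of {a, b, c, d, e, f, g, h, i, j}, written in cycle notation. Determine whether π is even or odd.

The cycle lengths are 4, 3, 1, 1, 1.
A cycle is odd iff its length is even; π has 1 even-length cycle, so sgn(π) = (−1)^1 and π is odd.

odd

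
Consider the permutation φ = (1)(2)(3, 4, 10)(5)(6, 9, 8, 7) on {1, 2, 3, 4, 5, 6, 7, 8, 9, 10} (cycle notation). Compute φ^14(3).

3 lies in the 3-cycle (3, 4, 10).
Powers repeat with period 3 on this cycle, and 14 mod 3 = 2, so φ^14(3) = φ^2(3).
Advancing 2 steps from 3: 3 → 4 → 10.

10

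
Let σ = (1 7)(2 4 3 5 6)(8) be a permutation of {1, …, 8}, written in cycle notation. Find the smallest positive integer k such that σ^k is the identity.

10

The cycle type of σ is (5, 2, 1).
The order is lcm(5, 2) = 10.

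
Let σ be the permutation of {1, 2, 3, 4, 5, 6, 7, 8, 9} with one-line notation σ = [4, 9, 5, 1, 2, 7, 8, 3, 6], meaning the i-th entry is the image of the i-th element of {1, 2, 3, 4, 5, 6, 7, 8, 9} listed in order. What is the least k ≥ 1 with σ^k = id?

The disjoint-cycle form of σ has cycle lengths 7, 2.
The order is lcm(7, 2) = 14.

14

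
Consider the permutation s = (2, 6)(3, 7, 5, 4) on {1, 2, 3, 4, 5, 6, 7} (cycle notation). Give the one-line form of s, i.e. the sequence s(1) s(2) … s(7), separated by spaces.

1 6 7 3 4 2 5

Each element maps to the next entry in its cycle (wrapping to the front): 1↦1, 2↦6, 3↦7, 4↦3, 5↦4, 6↦2, 7↦5.
Listing these in domain order gives 1 6 7 3 4 2 5.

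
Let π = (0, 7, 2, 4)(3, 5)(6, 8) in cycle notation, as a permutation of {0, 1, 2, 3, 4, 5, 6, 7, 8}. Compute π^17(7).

2

7 lies in the 4-cycle (0, 7, 2, 4).
On a 4-cycle, π^4 is the identity, so π^17 = π^1 there (17 ≡ 1 mod 4).
Advancing 1 step from 7: 7 → 2.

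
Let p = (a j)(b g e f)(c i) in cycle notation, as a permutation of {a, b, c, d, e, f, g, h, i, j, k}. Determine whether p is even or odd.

odd

The cycle lengths are 4, 2, 2, 1, 1, 1.
A cycle is odd iff its length is even; p has 3 even-length cycles, so sgn(p) = (−1)^3 and p is odd.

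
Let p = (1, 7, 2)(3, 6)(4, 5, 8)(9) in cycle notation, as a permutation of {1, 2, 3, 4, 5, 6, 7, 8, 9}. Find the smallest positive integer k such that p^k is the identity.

6

The disjoint cycles have lengths 3, 3, 2, 1.
Since disjoint cycles commute, ord(p) = lcm(3, 3, 2) = 6.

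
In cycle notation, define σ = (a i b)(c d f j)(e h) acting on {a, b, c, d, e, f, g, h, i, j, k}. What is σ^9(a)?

a

a lies in the 3-cycle (a i b).
Powers repeat with period 3 on this cycle, and 9 mod 3 = 0, so σ^9(a) = σ^0(a).
So σ^9(a) = a.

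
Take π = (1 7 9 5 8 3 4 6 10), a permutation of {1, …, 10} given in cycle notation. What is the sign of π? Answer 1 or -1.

The cycle lengths are 9, 1.
A cycle is odd iff its length is even; π has 0 even-length cycles, so sgn(π) = (−1)^0 and π is even.

1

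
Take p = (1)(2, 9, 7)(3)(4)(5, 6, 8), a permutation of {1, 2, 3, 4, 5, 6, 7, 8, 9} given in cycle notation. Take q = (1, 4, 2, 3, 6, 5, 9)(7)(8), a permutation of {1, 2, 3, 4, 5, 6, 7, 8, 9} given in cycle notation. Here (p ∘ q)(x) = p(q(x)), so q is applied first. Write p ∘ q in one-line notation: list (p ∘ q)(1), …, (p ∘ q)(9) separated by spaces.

(p ∘ q)(x) = p(q(x)). Computing each image: p(q(1)) = p(4) = 4, p(q(2)) = p(3) = 3, p(q(3)) = p(6) = 8, p(q(4)) = p(2) = 9, p(q(5)) = p(9) = 7, p(q(6)) = p(5) = 6, p(q(7)) = p(7) = 2, p(q(8)) = p(8) = 5, p(q(9)) = p(1) = 1.
Hence p ∘ q = [4 3 8 9 7 6 2 5 1].

4 3 8 9 7 6 2 5 1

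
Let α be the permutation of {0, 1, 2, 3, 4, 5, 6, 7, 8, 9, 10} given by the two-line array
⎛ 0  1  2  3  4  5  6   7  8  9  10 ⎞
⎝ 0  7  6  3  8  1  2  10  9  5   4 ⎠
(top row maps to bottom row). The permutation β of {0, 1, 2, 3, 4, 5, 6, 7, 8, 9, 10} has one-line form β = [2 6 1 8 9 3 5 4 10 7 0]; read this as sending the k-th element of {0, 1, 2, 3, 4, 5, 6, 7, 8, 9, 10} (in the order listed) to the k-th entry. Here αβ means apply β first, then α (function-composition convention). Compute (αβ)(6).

1

β(6) = 5, then α(5) = 1; composing gives (αβ)(6) = 1.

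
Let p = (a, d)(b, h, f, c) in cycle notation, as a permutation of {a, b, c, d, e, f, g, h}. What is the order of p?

4

The cycle type of p is (4, 2, 1, 1).
The order of p is the least common multiple of its cycle lengths: lcm(4, 2) = 4.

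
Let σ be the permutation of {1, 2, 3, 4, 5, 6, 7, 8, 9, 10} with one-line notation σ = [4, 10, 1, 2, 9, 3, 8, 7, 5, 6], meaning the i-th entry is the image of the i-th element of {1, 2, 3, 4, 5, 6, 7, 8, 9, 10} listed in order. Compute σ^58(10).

Tracing 10 → 6 → … returns to 10 after 6 steps, so 10 lies in a 6-cycle (1, 4, 2, 10, 6, 3).
Since the cycle has length 6, σ^58 acts on it the same as σ^4 (58 mod 6 = 4).
Stepping 4 places around the cycle: 10 → 6 → 3 → 1 → 4.

4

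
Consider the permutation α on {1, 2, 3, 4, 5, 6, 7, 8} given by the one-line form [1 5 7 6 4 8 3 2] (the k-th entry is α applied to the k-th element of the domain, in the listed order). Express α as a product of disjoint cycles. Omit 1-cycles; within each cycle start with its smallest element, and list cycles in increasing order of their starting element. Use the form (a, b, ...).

Start at 2 and follow images: 2 → 5 → 4 → 6 → 8 → 2, giving the cycle (2, 5, 4, 6, 8).
Repeating from the next unused element and collecting all non-trivial cycles gives (2, 5, 4, 6, 8)(3, 7).

(2, 5, 4, 6, 8)(3, 7)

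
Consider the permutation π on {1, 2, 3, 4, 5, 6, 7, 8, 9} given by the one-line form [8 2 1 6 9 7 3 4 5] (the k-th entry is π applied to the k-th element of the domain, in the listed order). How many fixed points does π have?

1

The fixed points (elements with π(x) = x) are {2}, so there is 1.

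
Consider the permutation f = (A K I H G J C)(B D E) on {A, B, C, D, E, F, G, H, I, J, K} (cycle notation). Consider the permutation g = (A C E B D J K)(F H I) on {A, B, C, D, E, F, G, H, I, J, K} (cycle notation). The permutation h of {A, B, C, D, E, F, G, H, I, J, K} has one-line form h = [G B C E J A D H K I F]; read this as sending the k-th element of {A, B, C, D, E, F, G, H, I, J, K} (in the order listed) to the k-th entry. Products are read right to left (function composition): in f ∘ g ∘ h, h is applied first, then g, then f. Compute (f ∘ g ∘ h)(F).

Chase F: h(F) = A; g(A) = C; f(C) = A. Hence (f ∘ g ∘ h)(F) = A.

A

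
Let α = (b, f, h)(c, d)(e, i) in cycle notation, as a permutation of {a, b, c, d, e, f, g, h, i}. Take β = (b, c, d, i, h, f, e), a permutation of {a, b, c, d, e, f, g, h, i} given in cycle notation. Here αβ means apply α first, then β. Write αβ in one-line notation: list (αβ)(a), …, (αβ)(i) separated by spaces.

a e i d h f g c b

For each element, apply α then β: a → a → a; b → f → e; c → d → i; d → c → d; e → i → h; f → h → f; g → g → g; h → b → c; i → e → b.
Collecting the images, αβ = [a e i d h f g c b].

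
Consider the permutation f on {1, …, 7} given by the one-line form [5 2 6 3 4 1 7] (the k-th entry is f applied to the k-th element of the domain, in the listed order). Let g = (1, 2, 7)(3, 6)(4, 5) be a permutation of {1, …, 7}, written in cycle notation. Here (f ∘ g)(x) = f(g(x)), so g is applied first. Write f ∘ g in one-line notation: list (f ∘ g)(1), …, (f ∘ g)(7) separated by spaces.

(f ∘ g)(x) = f(g(x)). Computing each image: f(g(1)) = f(2) = 2, f(g(2)) = f(7) = 7, f(g(3)) = f(6) = 1, f(g(4)) = f(5) = 4, f(g(5)) = f(4) = 3, f(g(6)) = f(3) = 6, f(g(7)) = f(1) = 5.
Hence f ∘ g = [2 7 1 4 3 6 5].

2 7 1 4 3 6 5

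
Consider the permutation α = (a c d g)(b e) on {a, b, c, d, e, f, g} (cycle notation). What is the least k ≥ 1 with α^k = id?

4

The disjoint cycles have lengths 4, 2, 1.
Since disjoint cycles commute, ord(α) = lcm(4, 2) = 4.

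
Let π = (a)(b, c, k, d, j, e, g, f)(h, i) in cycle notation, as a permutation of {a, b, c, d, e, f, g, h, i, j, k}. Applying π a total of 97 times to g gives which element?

f

g lies in the 8-cycle (b, c, k, d, j, e, g, f).
Powers repeat with period 8 on this cycle, and 97 mod 8 = 1, so π^97(g) = π^1(g).
Stepping 1 place around the cycle: g → f.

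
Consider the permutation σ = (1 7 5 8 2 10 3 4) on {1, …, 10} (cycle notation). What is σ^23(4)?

3

4 lies in the 8-cycle (1 7 5 8 2 10 3 4).
Powers repeat with period 8 on this cycle, and 23 mod 8 = 7, so σ^23(4) = σ^7(4).
Advancing 7 steps from 4: 4 → 1 → 7 → 5 → 8 → 2 → 10 → 3.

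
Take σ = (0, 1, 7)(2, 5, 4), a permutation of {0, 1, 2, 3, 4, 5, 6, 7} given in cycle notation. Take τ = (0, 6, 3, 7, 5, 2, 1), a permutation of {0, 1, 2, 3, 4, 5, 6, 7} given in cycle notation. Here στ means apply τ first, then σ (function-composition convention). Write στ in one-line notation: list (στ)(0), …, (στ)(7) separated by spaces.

6 1 7 0 2 5 3 4

(στ)(x) = σ(τ(x)). Computing each image: σ(τ(0)) = σ(6) = 6, σ(τ(1)) = σ(0) = 1, σ(τ(2)) = σ(1) = 7, σ(τ(3)) = σ(7) = 0, σ(τ(4)) = σ(4) = 2, σ(τ(5)) = σ(2) = 5, σ(τ(6)) = σ(3) = 3, σ(τ(7)) = σ(5) = 4.
Hence στ = [6 1 7 0 2 5 3 4].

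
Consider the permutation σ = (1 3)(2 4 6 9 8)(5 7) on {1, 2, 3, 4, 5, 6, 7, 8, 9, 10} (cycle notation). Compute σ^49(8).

9

8 lies in the 5-cycle (2 4 6 9 8).
On a 5-cycle, σ^5 is the identity, so σ^49 = σ^4 there (49 ≡ 4 mod 5).
Stepping 4 places around the cycle: 8 → 2 → 4 → 6 → 9.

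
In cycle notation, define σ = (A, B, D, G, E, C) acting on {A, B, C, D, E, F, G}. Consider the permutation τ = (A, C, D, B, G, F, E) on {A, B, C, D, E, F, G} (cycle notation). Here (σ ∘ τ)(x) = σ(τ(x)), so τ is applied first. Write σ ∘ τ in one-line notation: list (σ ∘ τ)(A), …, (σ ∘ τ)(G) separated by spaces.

A E G D B C F

Chase each element through τ then σ: A → C → A; B → G → E; C → D → G; D → B → D; E → A → B; F → E → C; G → F → F.
Collecting the images, σ ∘ τ = [A E G D B C F].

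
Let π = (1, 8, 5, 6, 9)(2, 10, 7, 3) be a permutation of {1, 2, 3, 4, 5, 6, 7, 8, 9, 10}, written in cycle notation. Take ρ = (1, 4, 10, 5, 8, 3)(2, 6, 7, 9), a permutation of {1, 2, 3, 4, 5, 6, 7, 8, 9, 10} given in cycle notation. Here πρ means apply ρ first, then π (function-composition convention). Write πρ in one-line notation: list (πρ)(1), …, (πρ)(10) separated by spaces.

For each element, apply ρ then π: 1 → 4 → 4; 2 → 6 → 9; 3 → 1 → 8; 4 → 10 → 7; 5 → 8 → 5; 6 → 7 → 3; 7 → 9 → 1; 8 → 3 → 2; 9 → 2 → 10; 10 → 5 → 6.
Collecting the images, πρ = [4 9 8 7 5 3 1 2 10 6].

4 9 8 7 5 3 1 2 10 6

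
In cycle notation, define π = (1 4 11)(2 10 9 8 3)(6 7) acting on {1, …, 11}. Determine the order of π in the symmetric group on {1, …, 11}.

The cycle type of π is (5, 3, 2, 1).
The order is lcm(5, 3, 2) = 30.

30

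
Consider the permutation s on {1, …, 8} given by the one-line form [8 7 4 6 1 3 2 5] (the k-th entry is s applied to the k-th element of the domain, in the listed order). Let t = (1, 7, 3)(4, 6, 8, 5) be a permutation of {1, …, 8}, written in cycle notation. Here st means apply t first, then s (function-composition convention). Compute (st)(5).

6

(st)(5) = s(t(5)). t(5) = 4, then s(4) = 6. So (st)(5) = 6.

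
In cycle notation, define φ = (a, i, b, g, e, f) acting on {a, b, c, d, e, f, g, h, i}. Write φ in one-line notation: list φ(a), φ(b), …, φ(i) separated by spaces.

Each element maps to the next entry in its cycle (wrapping to the front): a↦i, b↦g, c↦c, d↦d, e↦f, f↦a, g↦e, h↦h, i↦b.
Listing these in domain order gives i g c d f a e h b.

i g c d f a e h b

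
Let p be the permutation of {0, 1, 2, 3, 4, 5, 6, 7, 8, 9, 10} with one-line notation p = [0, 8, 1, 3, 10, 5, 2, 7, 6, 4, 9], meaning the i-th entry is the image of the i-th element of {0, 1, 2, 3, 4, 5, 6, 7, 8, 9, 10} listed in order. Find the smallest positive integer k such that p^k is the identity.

12

The disjoint-cycle form of p has cycle lengths 4, 3, 1, 1, 1, 1.
The order of p is the least common multiple of its cycle lengths: lcm(4, 3) = 12.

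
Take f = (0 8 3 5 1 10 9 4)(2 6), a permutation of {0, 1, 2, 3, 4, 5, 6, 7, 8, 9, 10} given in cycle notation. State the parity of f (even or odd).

The cycle lengths are 8, 2, 1.
A cycle of length ℓ contributes ℓ−1 transpositions, so f is a product of 7 + 1 = 8 transpositions — even.

even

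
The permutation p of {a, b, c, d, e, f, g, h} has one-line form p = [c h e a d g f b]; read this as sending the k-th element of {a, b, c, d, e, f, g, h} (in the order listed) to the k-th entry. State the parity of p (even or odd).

In disjoint-cycle form the cycle lengths are 4, 2, 2.
A cycle is odd iff its length is even; p has 3 even-length cycles, so sgn(p) = (−1)^3 and p is odd.

odd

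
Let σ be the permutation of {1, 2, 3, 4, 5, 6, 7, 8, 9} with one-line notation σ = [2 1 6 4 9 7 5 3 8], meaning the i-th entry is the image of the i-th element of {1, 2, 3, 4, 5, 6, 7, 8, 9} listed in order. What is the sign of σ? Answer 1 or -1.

1

In disjoint-cycle form the cycle lengths are 6, 2, 1.
A cycle is odd iff its length is even; σ has 2 even-length cycles, so sgn(σ) = (−1)^2 and σ is even.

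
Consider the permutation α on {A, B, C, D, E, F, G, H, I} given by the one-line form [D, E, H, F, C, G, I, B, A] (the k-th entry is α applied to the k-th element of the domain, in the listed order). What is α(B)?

E

B is element number 2 of the domain, and entry number 2 of the one-line form is E, so α(B) = E.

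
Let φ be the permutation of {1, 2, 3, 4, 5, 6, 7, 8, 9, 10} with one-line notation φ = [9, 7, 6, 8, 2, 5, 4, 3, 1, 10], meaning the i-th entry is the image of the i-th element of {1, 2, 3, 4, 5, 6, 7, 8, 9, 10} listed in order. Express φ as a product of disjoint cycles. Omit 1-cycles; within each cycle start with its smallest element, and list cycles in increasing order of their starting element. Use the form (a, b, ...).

(1, 9)(2, 7, 4, 8, 3, 6, 5)

From 1: 1 → 9 → 1, closing the cycle (1, 9).
Repeating from the next unused element and collecting all non-trivial cycles gives (1, 9)(2, 7, 4, 8, 3, 6, 5).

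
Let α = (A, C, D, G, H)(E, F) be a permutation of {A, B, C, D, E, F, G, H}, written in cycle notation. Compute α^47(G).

A

G lies in the 5-cycle (A, C, D, G, H).
On a 5-cycle, α^5 is the identity, so α^47 = α^2 there (47 ≡ 2 mod 5).
Advancing 2 steps from G: G → H → A.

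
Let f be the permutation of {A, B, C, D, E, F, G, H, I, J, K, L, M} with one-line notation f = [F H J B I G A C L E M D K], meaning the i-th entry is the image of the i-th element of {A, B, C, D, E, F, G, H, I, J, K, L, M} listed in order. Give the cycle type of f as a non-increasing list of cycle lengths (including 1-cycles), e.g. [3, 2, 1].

[8, 3, 2]

The disjoint cycles are (A F G)(B H C J E I L D)(K M), with lengths 8, 3, 2 in non-increasing order.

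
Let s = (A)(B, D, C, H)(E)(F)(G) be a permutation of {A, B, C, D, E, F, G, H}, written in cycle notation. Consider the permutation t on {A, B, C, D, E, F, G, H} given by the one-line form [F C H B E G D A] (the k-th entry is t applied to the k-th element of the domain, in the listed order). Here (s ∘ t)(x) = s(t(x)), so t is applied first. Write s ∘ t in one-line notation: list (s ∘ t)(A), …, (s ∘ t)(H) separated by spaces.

For each element, apply t then s: A → F → F; B → C → H; C → H → B; D → B → D; E → E → E; F → G → G; G → D → C; H → A → A.
So s ∘ t in one-line form is F H B D E G C A.

F H B D E G C A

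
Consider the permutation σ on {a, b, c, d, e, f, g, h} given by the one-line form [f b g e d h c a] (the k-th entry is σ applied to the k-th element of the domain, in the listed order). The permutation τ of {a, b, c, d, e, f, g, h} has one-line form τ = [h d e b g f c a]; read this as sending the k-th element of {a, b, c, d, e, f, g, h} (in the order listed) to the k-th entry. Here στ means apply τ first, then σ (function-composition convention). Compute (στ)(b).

τ(b) = d, then σ(d) = e; composing gives (στ)(b) = e.

e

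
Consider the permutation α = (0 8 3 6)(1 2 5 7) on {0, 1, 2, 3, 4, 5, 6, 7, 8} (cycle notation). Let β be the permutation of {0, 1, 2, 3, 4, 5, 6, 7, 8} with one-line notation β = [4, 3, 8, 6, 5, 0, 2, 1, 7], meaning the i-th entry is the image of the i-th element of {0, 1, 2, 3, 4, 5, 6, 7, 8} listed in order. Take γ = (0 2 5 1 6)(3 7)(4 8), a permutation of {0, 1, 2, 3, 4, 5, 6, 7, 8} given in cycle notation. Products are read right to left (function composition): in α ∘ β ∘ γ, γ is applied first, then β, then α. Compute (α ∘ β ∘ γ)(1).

Chase 1: γ(1) = 6; β(6) = 2; α(2) = 5. Hence (α ∘ β ∘ γ)(1) = 5.

5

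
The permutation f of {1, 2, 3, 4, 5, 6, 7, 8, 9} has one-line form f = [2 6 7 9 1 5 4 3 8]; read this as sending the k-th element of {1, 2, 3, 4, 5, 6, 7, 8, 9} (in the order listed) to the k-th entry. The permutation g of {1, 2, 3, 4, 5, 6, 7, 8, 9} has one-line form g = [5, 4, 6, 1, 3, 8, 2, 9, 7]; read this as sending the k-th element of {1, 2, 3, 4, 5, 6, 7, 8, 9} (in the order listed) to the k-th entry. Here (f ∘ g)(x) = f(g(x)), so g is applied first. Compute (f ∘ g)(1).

g(1) = 5, then f(5) = 1; composing gives (f ∘ g)(1) = 1.

1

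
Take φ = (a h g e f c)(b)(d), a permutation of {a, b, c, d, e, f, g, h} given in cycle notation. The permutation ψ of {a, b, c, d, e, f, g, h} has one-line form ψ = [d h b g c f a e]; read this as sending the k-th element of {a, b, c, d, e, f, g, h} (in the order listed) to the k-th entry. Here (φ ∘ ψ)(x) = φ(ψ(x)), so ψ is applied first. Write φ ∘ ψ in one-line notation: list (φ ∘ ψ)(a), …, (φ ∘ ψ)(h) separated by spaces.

Chase each element through ψ then φ: a → d → d; b → h → g; c → b → b; d → g → e; e → c → a; f → f → c; g → a → h; h → e → f.
Collecting the images, φ ∘ ψ = [d g b e a c h f].

d g b e a c h f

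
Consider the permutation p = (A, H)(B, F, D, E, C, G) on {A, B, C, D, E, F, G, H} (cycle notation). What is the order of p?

6

The disjoint cycles have lengths 6, 2.
The order of p is the least common multiple of its cycle lengths: lcm(6, 2) = 6.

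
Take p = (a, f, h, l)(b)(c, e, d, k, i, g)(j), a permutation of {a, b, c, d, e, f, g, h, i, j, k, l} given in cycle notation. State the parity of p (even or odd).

The cycle lengths are 6, 4, 1, 1.
A cycle of length ℓ contributes ℓ−1 transpositions, so p is a product of 5 + 3 = 8 transpositions — even.

even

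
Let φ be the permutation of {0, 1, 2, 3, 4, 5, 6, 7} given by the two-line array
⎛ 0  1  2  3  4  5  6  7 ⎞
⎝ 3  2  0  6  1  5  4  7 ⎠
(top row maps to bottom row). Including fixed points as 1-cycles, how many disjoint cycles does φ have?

The cycle decomposition is (0 3 6 4 1 2)(5)(7), which has 3 cycles (counting 1-cycles).

3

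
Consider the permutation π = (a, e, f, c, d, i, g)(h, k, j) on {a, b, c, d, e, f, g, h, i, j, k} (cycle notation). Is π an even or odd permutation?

The cycle lengths are 7, 3, 1.
A cycle is odd iff its length is even; π has 0 even-length cycles, so sgn(π) = (−1)^0 and π is even.

even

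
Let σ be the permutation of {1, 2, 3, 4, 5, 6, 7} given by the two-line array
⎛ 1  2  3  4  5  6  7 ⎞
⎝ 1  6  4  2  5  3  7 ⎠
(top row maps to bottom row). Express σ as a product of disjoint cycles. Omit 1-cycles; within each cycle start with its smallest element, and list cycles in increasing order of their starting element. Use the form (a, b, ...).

(2, 6, 3, 4)

Iterating σ from 2 gives 2 → 6 → 3 → 4 → 2; that is the 4-cycle (2, 6, 3, 4).
Repeating from the next unused element and collecting all non-trivial cycles gives (2, 6, 3, 4).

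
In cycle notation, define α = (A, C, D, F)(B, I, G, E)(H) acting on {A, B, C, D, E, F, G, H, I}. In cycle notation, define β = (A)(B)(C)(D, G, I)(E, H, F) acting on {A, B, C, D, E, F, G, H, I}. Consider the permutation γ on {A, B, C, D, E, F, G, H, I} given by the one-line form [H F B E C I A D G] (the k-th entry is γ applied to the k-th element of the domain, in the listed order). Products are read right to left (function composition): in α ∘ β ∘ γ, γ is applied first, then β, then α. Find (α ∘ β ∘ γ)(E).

D

Chase E: γ(E) = C; β(C) = C; α(C) = D. Hence (α ∘ β ∘ γ)(E) = D.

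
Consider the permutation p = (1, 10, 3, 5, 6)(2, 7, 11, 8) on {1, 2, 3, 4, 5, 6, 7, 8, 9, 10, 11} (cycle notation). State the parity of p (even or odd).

The cycle lengths are 5, 4, 1, 1.
A cycle is odd iff its length is even; p has 1 even-length cycle, so sgn(p) = (−1)^1 and p is odd.

odd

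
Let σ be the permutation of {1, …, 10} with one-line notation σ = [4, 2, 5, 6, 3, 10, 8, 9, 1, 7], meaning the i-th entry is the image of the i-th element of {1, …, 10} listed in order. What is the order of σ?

14

The disjoint-cycle form of σ has cycle lengths 7, 2, 1.
Since disjoint cycles commute, ord(σ) = lcm(7, 2) = 14.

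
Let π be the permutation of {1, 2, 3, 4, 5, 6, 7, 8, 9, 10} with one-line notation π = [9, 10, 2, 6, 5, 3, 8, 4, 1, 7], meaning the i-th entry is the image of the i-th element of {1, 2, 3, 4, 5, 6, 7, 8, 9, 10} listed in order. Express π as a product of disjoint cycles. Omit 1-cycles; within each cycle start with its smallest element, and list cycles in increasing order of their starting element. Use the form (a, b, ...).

Start at 1 and follow images: 1 → 9 → 1, giving the cycle (1, 9).
Repeating from the next unused element and collecting all non-trivial cycles gives (1, 9)(2, 10, 7, 8, 4, 6, 3).

(1, 9)(2, 10, 7, 8, 4, 6, 3)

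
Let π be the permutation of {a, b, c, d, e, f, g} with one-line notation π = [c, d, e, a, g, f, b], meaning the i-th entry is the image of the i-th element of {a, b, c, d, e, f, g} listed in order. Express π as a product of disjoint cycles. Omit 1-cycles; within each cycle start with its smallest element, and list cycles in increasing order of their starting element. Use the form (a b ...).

(a c e g b d)

From a: a → c → e → g → b → d → a, closing the cycle (a c e g b d).
Continuing from each remaining unvisited element yields (a c e g b d).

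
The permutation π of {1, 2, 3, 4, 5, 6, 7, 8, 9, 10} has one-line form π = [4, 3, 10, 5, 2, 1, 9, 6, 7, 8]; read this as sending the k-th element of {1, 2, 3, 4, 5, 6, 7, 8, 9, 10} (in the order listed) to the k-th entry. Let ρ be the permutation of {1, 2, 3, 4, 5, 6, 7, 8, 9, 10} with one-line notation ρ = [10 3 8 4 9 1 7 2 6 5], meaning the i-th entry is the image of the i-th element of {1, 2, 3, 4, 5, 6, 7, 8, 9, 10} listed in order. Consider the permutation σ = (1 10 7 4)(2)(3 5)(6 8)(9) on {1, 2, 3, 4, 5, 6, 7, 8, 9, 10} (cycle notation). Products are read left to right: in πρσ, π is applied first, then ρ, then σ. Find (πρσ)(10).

Apply the permutations in order: π(10) = 8, then ρ(8) = 2, then σ(2) = 2. So (πρσ)(10) = 2.

2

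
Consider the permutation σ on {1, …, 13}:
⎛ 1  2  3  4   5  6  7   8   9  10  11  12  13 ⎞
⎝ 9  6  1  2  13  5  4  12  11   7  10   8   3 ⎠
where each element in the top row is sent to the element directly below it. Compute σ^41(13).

Tracing 13 → 3 → … returns to 13 after 11 steps, so 13 lies in an 11-cycle (1, 9, 11, 10, 7, 4, 2, 6, 5, 13, 3).
Since the cycle has length 11, σ^41 acts on it the same as σ^8 (41 mod 11 = 8).
Stepping 8 places around the cycle: 13 → 3 → 1 → 9 → 11 → 10 → 7 → 4 → 2.

2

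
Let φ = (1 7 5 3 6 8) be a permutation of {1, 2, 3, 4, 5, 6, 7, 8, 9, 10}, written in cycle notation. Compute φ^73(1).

7

1 lies in the 6-cycle (1 7 5 3 6 8).
Since the cycle has length 6, φ^73 acts on it the same as φ^1 (73 mod 6 = 1).
Stepping 1 place around the cycle: 1 → 7.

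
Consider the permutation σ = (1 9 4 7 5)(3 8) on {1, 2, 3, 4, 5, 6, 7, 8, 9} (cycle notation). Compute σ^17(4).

4 lies in the 5-cycle (1 9 4 7 5).
Powers repeat with period 5 on this cycle, and 17 mod 5 = 2, so σ^17(4) = σ^2(4).
Advancing 2 steps from 4: 4 → 7 → 5.

5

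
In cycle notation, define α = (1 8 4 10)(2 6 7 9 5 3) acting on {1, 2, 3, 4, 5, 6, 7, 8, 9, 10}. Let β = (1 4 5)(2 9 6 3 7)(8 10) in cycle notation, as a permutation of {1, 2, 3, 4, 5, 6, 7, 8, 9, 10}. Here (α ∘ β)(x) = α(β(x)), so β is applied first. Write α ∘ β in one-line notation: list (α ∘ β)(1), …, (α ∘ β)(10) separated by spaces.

For each element, apply β then α: 1 → 4 → 10; 2 → 9 → 5; 3 → 7 → 9; 4 → 5 → 3; 5 → 1 → 8; 6 → 3 → 2; 7 → 2 → 6; 8 → 10 → 1; 9 → 6 → 7; 10 → 8 → 4.
So α ∘ β in one-line form is 10 5 9 3 8 2 6 1 7 4.

10 5 9 3 8 2 6 1 7 4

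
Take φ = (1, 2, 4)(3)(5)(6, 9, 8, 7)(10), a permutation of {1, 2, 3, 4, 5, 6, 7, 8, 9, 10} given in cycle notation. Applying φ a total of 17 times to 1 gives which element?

4

1 lies in the 3-cycle (1, 2, 4).
Powers repeat with period 3 on this cycle, and 17 mod 3 = 2, so φ^17(1) = φ^2(1).
Advancing 2 steps from 1: 1 → 2 → 4.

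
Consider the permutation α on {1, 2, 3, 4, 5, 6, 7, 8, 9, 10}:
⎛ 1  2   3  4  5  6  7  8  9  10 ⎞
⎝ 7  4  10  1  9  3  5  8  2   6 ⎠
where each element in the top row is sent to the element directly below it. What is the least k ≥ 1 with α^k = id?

Decomposing into disjoint cycles gives cycle lengths 6, 3, 1.
The order is lcm(6, 3) = 6.

6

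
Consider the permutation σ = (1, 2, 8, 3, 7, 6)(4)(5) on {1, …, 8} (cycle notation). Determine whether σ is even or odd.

odd

The cycle lengths are 6, 1, 1.
A cycle of length ℓ contributes ℓ−1 transpositions, so σ is a product of 5 transpositions — odd.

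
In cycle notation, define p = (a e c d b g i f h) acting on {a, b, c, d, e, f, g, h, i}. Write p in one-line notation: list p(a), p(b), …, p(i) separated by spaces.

Reading each image from the cycles: a→e, b→g, c→d, d→b, e→c, f→h, g→i, h→a, i→f.
So the one-line form is e g d b c h i a f.

e g d b c h i a f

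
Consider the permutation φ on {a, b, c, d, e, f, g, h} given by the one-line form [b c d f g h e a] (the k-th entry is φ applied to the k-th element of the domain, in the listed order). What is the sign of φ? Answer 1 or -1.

In disjoint-cycle form the cycle lengths are 6, 2.
A cycle of length ℓ contributes ℓ−1 transpositions, so φ is a product of 5 + 1 = 6 transpositions — even.

1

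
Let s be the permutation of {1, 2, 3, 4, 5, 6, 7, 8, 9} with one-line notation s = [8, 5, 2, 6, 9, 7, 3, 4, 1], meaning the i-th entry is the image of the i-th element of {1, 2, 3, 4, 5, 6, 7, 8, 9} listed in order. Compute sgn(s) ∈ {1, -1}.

1

In disjoint-cycle form the cycle lengths are 9.
A cycle is odd iff its length is even; s has 0 even-length cycles, so sgn(s) = (−1)^0 and s is even.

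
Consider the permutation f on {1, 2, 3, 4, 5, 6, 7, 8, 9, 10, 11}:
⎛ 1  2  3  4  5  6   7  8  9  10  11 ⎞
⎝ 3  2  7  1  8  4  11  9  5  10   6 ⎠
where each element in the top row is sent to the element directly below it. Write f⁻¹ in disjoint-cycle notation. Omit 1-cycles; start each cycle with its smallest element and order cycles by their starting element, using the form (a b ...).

(1 4 6 11 7 3)(5 9 8)

The cycle decomposition of f is (1 3 7 11 6 4)(5 8 9).
The inverse reverses every cycle; in canonical form, f⁻¹ = (1 4 6 11 7 3)(5 9 8).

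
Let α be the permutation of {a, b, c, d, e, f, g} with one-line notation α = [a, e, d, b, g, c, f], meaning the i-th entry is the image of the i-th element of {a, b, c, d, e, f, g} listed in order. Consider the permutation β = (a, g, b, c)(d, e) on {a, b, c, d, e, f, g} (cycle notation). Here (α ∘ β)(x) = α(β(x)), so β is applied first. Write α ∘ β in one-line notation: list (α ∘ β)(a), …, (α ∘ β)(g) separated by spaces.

For each element, apply β then α: a → g → f; b → c → d; c → a → a; d → e → g; e → d → b; f → f → c; g → b → e.
Collecting the images, α ∘ β = [f d a g b c e].

f d a g b c e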